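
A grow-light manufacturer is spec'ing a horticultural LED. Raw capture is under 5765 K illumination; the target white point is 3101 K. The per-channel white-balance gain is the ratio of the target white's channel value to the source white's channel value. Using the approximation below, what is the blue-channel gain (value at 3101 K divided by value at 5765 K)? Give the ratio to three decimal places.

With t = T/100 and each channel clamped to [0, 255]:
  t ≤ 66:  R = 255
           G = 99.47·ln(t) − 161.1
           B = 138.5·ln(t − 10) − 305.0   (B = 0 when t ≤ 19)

0.507

At 5765 K (t = 57.65):
  B = 138.5·ln(57.65 − 10) − 305.0 = 138.5·ln 47.65 − 305.0 = 138.5·3.8639 − 305.0 = 230.148.
At 3101 K (t = 31.01):
  B = 138.5·ln(31.01 − 10) − 305.0 = 138.5·ln 21.01 − 305.0 = 138.5·3.0450 − 305.0 = 116.732.
Gain = 116.732 / 230.148 = 0.5072 → 0.507.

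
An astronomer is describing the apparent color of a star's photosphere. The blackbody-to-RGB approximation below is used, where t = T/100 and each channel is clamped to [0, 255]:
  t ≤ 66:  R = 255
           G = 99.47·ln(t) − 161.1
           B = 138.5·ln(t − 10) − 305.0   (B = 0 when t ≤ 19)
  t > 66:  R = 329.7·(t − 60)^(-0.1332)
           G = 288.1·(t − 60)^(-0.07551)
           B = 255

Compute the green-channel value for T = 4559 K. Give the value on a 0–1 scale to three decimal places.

t = 4559/100 = 45.59; the t ≤ 66 branch applies.
G = 99.47·ln 45.59 − 161.1 = 99.47·3.8197 − 161.1 = 218.844.
On a 0–1 scale: 218.844/255 = 0.8582 → 0.858.

0.858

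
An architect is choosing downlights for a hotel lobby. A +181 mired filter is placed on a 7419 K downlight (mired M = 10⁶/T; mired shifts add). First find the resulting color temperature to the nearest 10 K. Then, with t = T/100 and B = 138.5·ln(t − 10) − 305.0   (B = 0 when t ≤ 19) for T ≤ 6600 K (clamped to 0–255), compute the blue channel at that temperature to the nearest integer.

M_in = 10⁶/7419 = 134.79; M_out = 134.79 + (+181) = 315.79.
T_out = 10⁶/315.79 = 3166.7 K → 3170 K; t = 31.7.
B = 138.5·ln(31.7 − 10) − 305.0 = 138.5·ln 21.7 − 305.0 = 138.5·3.0773 − 305.0 = 121.208.
Rounded: 121.

121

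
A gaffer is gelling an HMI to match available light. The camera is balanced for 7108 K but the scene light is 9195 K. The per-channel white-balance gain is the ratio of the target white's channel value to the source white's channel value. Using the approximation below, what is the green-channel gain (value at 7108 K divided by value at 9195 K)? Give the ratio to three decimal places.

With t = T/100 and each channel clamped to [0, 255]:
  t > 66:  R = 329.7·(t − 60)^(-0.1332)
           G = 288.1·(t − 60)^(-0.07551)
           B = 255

1.083

At 9195 K (t = 91.95):
  G = 288.1·(91.95 − 60)^(-0.07551) = 288.1·31.95^(-0.07551) = 288.1·0.76983 = 221.789.
At 7108 K (t = 71.08):
  G = 288.1·(71.08 − 60)^(-0.07551) = 288.1·11.08^(-0.07551) = 288.1·0.83392 = 240.254.
Gain = 240.254 / 221.789 = 1.0833 → 1.083.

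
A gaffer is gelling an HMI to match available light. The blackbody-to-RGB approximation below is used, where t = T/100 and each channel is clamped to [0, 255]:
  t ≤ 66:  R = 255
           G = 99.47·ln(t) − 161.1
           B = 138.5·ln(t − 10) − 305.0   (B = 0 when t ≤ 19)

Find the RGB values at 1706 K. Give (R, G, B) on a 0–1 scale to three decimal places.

(1.000, 0.475, 0.000)

t = 1706/100 = 17.06; the t ≤ 66 branch applies.
R = 255 by definition for t ≤ 66.
G = 99.47·ln 17.06 − 161.1 = 99.47·2.8367 − 161.1 = 121.070.
t = 17.06 ≤ 19, so B = 0.
Dividing each by 255: (1.0000, 0.4748, 0.0000) → (1.000, 0.475, 0.000).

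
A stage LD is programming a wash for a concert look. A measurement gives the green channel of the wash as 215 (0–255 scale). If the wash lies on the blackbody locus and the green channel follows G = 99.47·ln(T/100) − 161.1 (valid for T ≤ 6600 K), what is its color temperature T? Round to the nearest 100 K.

4400 K

ln t = (215 + 161.1) / 99.47 = 3.7810.
t = e^3.7810 = 43.862.
T = 100·t = 4386 K → 4400 K to the nearest 100 K.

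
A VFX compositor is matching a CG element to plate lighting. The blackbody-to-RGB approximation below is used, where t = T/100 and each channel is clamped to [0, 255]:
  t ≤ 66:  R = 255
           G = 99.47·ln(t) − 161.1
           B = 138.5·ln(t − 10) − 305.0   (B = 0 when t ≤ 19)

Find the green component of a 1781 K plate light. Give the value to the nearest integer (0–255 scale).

t = 1781/100 = 17.81; the t ≤ 66 branch applies.
G = 99.47·ln 17.81 − 161.1 = 99.47·2.8798 − 161.1 = 125.350.
Rounded: 125.

125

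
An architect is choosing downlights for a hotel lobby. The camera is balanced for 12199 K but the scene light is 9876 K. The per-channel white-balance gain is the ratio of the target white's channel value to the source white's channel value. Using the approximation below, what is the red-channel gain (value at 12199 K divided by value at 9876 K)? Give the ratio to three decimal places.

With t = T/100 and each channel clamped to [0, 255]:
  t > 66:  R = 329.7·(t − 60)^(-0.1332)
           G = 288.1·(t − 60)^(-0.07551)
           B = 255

0.939

At 9876 K (t = 98.76):
  R = 329.7·(98.76 − 60)^(-0.1332) = 329.7·38.76^(-0.1332) = 329.7·0.61437 = 202.557.
At 12199 K (t = 121.99):
  R = 329.7·(121.99 − 60)^(-0.1332) = 329.7·61.99^(-0.1332) = 329.7·0.57712 = 190.275.
Gain = 190.275 / 202.557 = 0.9394 → 0.939.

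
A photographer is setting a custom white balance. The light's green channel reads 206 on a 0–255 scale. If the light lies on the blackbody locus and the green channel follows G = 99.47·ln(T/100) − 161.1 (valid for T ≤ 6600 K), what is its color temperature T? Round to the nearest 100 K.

4000 K

ln t = (206 + 161.1) / 99.47 = 3.6906.
t = e^3.6906 = 40.067.
T = 100·t = 4007 K → 4000 K to the nearest 100 K.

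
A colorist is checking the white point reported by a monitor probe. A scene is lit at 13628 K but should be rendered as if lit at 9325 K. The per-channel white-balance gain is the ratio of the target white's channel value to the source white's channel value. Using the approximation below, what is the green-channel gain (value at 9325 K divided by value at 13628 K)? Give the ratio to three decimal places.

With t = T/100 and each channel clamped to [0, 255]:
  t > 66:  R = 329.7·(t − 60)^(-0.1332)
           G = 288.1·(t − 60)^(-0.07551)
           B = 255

At 13628 K (t = 136.28):
  G = 288.1·(136.28 − 60)^(-0.07551) = 288.1·76.28^(-0.07551) = 288.1·0.72087 = 207.684.
At 9325 K (t = 93.25):
  G = 288.1·(93.25 − 60)^(-0.07551) = 288.1·33.25^(-0.07551) = 288.1·0.76752 = 221.122.
Gain = 221.122 / 207.684 = 1.0647 → 1.065.

1.065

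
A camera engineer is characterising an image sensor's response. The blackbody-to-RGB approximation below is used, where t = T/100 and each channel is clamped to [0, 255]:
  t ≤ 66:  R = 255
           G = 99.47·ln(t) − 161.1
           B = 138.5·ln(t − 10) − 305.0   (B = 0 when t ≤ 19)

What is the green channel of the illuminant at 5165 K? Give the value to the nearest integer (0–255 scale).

231

t = 5165/100 = 51.65; the t ≤ 66 branch applies.
G = 99.47·ln 51.65 − 161.1 = 99.47·3.9445 − 161.1 = 231.258.
Rounded: 231.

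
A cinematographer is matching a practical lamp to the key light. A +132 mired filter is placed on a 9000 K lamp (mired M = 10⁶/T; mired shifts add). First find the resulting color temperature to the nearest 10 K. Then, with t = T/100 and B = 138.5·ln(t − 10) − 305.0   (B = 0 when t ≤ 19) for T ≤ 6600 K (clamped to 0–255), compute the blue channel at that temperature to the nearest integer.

171

M_in = 10⁶/9000 = 111.11; M_out = 111.11 + (+132) = 243.11.
T_out = 10⁶/243.11 = 4113.3 K → 4110 K; t = 41.1.
B = 138.5·ln(41.1 − 10) − 305.0 = 138.5·ln 31.1 − 305.0 = 138.5·3.4372 − 305.0 = 171.053.
Rounded: 171.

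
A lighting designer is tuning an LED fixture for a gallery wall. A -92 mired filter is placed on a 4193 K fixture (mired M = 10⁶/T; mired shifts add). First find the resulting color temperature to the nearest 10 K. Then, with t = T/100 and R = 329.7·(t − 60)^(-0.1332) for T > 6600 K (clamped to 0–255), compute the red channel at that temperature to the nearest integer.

M_in = 10⁶/4193 = 238.49; M_out = 238.49 + (-92) = 146.49.
T_out = 10⁶/146.49 = 6826.3 K → 6830 K; t = 68.3.
R = 329.7·(68.3 − 60)^(-0.1332) = 329.7·8.3^(-0.1332) = 329.7·0.75436 = 248.713.
Rounded: 249.

249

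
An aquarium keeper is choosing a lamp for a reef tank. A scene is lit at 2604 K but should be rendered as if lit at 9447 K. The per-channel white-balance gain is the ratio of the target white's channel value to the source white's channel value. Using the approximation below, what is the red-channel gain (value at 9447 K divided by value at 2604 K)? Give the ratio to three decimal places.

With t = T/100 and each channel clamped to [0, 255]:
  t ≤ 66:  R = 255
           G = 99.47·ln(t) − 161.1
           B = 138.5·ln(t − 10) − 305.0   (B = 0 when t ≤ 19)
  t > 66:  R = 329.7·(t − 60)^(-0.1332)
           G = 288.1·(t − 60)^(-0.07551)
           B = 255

At 2604 K (t = 26.04):
  R = 255 by definition for t ≤ 66.
At 9447 K (t = 94.47):
  R = 329.7·(94.47 − 60)^(-0.1332) = 329.7·34.47^(-0.1332) = 329.7·0.62404 = 205.746.
Gain = 205.746 / 255.000 = 0.8068 → 0.807.

0.807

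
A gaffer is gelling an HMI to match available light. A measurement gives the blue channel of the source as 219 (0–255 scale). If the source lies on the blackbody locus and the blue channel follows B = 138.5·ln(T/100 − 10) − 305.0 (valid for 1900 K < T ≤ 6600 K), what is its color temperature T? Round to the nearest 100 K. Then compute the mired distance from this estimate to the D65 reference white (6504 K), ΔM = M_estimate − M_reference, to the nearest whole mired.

ln(t − 10) = (219 + 305.0) / 138.5 = 3.7834.
t − 10 = e^3.7834 = 43.965, so t = 53.965.
T = 100·t = 5396 K → 5400 K to the nearest 100 K.
M_estimate = 10⁶/5400 = 185.19; M_reference = 10⁶/6504 = 153.75.
ΔM = 185.19 − 153.75 = 31.43 → +31 mireds.

+31 mireds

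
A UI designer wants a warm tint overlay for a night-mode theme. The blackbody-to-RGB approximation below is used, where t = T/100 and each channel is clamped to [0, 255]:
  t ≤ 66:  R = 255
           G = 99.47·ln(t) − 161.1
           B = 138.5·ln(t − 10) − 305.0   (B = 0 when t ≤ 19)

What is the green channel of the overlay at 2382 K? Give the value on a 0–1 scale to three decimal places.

0.605

t = 2382/100 = 23.82; the t ≤ 66 branch applies.
G = 99.47·ln 23.82 − 161.1 = 99.47·3.1705 − 161.1 = 154.272.
On a 0–1 scale: 154.272/255 = 0.6050 → 0.605.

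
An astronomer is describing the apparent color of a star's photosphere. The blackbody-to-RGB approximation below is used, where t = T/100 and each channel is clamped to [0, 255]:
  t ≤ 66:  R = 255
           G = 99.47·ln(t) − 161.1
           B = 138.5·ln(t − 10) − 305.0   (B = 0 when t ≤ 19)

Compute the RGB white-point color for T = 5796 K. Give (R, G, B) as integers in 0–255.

(255, 243, 231)

t = 5796/100 = 57.96; the t ≤ 66 branch applies.
R = 255 by definition for t ≤ 66.
G = 99.47·ln 57.96 − 161.1 = 99.47·4.0598 − 161.1 = 242.724.
B = 138.5·ln(57.96 − 10) − 305.0 = 138.5·ln 47.96 − 305.0 = 138.5·3.8704 − 305.0 = 231.046.
Rounded: (255, 243, 231).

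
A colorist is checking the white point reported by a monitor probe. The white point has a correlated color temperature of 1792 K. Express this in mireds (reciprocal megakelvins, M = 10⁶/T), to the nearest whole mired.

558 mireds

M = 10⁶ / 1792 = 558.036 → 558 mireds.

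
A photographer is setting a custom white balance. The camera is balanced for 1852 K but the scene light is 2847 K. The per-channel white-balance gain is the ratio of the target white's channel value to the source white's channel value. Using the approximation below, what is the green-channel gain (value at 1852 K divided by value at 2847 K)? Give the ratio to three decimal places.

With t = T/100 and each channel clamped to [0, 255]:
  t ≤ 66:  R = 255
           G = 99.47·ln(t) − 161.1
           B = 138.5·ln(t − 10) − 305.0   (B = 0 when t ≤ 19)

0.751

At 2847 K (t = 28.47):
  G = 99.47·ln 28.47 − 161.1 = 99.47·3.3489 − 161.1 = 172.010.
At 1852 K (t = 18.52):
  G = 99.47·ln 18.52 − 161.1 = 99.47·2.9189 − 161.1 = 129.238.
Gain = 129.238 / 172.010 = 0.7513 → 0.751.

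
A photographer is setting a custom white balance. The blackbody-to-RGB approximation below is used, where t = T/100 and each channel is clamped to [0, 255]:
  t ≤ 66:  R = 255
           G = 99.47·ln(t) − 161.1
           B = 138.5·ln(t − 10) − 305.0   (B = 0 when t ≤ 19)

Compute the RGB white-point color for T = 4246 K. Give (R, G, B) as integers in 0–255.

t = 4246/100 = 42.46; the t ≤ 66 branch applies.
R = 255 by definition for t ≤ 66.
G = 99.47·ln 42.46 − 161.1 = 99.47·3.7486 − 161.1 = 211.770.
B = 138.5·ln(42.46 − 10) − 305.0 = 138.5·ln 32.46 − 305.0 = 138.5·3.4800 − 305.0 = 176.981.
Rounded: (255, 212, 177).

(255, 212, 177)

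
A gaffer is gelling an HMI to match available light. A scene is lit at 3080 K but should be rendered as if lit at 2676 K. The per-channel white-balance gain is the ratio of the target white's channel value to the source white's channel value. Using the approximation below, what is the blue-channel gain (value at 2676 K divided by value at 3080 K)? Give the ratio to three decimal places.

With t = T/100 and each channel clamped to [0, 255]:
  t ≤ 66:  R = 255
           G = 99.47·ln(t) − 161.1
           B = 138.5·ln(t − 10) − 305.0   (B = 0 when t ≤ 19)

At 3080 K (t = 30.8):
  B = 138.5·ln(30.8 − 10) − 305.0 = 138.5·ln 20.8 − 305.0 = 138.5·3.0350 − 305.0 = 115.341.
At 2676 K (t = 26.76):
  B = 138.5·ln(26.76 − 10) − 305.0 = 138.5·ln 16.76 − 305.0 = 138.5·2.8190 − 305.0 = 85.431.
Gain = 85.431 / 115.341 = 0.7407 → 0.741.

0.741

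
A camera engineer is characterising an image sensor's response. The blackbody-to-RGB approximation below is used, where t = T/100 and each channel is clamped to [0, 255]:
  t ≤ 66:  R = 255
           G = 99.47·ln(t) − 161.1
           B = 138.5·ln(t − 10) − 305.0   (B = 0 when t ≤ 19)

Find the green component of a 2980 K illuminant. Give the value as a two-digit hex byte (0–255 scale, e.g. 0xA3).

t = 2980/100 = 29.8; the t ≤ 66 branch applies.
G = 99.47·ln 29.8 − 161.1 = 99.47·3.3945 − 161.1 = 176.552.
Rounded: 177; in hex, 0xB1.

0xB1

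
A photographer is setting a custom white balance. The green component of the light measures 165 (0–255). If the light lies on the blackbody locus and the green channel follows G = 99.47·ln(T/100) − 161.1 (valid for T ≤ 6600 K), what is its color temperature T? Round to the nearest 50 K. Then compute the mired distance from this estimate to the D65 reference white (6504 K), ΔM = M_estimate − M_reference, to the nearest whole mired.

+224 mireds

ln t = (165 + 161.1) / 99.47 = 3.2784.
t = e^3.2784 = 26.533.
T = 100·t = 2653 K → 2650 K to the nearest 50 K.
M_estimate = 10⁶/2650 = 377.36; M_reference = 10⁶/6504 = 153.75.
ΔM = 377.36 − 153.75 = 223.61 → +224 mireds.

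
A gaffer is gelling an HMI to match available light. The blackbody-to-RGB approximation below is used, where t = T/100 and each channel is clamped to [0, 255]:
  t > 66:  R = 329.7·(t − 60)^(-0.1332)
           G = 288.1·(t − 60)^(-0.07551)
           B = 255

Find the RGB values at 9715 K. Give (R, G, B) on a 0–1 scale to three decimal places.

t = 9715/100 = 97.15; the t > 66 branch applies.
R = 329.7·(97.15 − 60)^(-0.1332) = 329.7·37.15^(-0.1332) = 329.7·0.61785 = 203.704.
G = 288.1·(97.15 − 60)^(-0.07551) = 288.1·37.15^(-0.07551) = 288.1·0.76112 = 219.278.
B = 255 by definition for t > 66.
Dividing each by 255: (0.7988, 0.8599, 1.0000) → (0.799, 0.860, 1.000).

(0.799, 0.860, 1.000)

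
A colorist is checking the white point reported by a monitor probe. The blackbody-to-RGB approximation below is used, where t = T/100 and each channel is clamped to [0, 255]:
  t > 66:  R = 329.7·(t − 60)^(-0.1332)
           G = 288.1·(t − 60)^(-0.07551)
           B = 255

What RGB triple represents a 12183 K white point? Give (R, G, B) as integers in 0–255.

t = 12183/100 = 121.83; the t > 66 branch applies.
R = 329.7·(121.83 − 60)^(-0.1332) = 329.7·61.83^(-0.1332) = 329.7·0.57731 = 190.341.
G = 288.1·(121.83 − 60)^(-0.07551) = 288.1·61.83^(-0.07551) = 288.1·0.73240 = 211.004.
B = 255 by definition for t > 66.
Rounded: (190, 211, 255).

(190, 211, 255)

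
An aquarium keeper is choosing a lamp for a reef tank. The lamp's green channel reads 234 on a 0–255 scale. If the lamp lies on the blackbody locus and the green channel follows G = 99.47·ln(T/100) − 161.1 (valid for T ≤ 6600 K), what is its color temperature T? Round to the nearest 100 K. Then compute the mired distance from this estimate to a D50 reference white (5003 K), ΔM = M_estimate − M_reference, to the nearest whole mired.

-11 mireds

ln t = (234 + 161.1) / 99.47 = 3.9721.
t = e^3.9721 = 53.093.
T = 100·t = 5309 K → 5300 K to the nearest 100 K.
M_estimate = 10⁶/5300 = 188.68; M_reference = 10⁶/5003 = 199.88.
ΔM = 188.68 − 199.88 = -11.20 → -11 mireds.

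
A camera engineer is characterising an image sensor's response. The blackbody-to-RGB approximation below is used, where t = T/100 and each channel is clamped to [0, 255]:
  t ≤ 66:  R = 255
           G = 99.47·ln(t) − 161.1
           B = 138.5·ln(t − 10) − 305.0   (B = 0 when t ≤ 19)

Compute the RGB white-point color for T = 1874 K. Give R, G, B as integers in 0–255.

t = 1874/100 = 18.74; the t ≤ 66 branch applies.
R = 255 by definition for t ≤ 66.
G = 99.47·ln 18.74 − 161.1 = 99.47·2.9307 − 161.1 = 130.413.
t = 18.74 ≤ 19, so B = 0.
Rounded: (255, 130, 0).

R=255, G=130, B=0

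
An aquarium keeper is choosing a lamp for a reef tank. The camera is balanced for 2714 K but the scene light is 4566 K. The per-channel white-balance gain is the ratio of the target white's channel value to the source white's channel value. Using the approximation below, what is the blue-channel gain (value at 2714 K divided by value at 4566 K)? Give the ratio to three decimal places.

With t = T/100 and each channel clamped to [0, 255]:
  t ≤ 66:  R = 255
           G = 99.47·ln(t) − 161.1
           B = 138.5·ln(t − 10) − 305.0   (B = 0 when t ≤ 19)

At 4566 K (t = 45.66):
  B = 138.5·ln(45.66 − 10) − 305.0 = 138.5·ln 35.66 − 305.0 = 138.5·3.5740 − 305.0 = 190.003.
At 2714 K (t = 27.14):
  B = 138.5·ln(27.14 − 10) − 305.0 = 138.5·ln 17.14 − 305.0 = 138.5·2.8414 − 305.0 = 88.536.
Gain = 88.536 / 190.003 = 0.4660 → 0.466.

0.466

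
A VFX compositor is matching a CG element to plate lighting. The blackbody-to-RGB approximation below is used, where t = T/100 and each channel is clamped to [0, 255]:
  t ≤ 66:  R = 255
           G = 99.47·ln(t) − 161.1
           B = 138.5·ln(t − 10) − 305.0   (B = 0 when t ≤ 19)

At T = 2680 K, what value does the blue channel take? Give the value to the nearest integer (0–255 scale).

86

t = 2680/100 = 26.8; the t ≤ 66 branch applies.
B = 138.5·ln(26.8 − 10) − 305.0 = 138.5·ln 16.8 − 305.0 = 138.5·2.8214 − 305.0 = 85.761.
Rounded: 86.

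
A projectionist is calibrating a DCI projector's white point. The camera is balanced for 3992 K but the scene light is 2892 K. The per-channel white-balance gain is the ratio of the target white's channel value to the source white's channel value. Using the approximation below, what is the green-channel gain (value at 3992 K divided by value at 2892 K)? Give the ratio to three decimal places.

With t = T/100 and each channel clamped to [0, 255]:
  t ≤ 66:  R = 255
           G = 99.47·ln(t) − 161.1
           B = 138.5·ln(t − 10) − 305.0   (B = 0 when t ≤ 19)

1.185

At 2892 K (t = 28.92):
  G = 99.47·ln 28.92 − 161.1 = 99.47·3.3645 − 161.1 = 173.570.
At 3992 K (t = 39.92):
  G = 99.47·ln 39.92 − 161.1 = 99.47·3.6869 − 161.1 = 205.634.
Gain = 205.634 / 173.570 = 1.1847 → 1.185.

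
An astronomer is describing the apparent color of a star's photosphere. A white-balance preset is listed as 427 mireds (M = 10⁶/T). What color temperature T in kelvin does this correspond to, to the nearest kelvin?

2342 K

T = 10⁶ / 427 = 2341.92 K → 2342 K.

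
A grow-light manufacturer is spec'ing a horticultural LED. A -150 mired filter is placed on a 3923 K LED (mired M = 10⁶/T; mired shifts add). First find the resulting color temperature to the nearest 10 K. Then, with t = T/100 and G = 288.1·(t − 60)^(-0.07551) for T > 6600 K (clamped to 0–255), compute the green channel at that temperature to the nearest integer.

M_in = 10⁶/3923 = 254.91; M_out = 254.91 + (-150) = 104.91.
T_out = 10⁶/104.91 = 9532.3 K → 9530 K; t = 95.3.
G = 288.1·(95.3 − 60)^(-0.07551) = 288.1·35.3^(-0.07551) = 288.1·0.76406 = 220.126.
Rounded: 220.

220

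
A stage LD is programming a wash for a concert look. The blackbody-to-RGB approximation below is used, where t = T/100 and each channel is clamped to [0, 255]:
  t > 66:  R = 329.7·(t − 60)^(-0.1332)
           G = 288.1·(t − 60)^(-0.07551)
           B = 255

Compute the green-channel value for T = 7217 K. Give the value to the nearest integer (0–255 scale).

239

t = 7217/100 = 72.17; the t > 66 branch applies.
G = 288.1·(72.17 − 60)^(-0.07551) = 288.1·12.17^(-0.07551) = 288.1·0.82804 = 238.557.
Rounded: 239.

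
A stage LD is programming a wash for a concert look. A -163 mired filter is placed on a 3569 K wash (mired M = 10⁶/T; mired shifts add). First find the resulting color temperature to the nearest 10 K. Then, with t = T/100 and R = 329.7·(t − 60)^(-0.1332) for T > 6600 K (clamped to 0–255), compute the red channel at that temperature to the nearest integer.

M_in = 10⁶/3569 = 280.19; M_out = 280.19 + (-163) = 117.19.
T_out = 10⁶/117.19 = 8533.1 K → 8530 K; t = 85.3.
R = 329.7·(85.3 − 60)^(-0.1332) = 329.7·25.3^(-0.1332) = 329.7·0.65029 = 214.399.
Rounded: 214.

214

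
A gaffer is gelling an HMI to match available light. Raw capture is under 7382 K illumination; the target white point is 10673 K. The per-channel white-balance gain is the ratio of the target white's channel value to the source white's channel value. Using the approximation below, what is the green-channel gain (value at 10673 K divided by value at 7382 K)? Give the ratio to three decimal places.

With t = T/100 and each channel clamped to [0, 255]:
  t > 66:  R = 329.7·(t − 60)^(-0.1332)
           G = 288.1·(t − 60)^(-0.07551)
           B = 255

0.912

At 7382 K (t = 73.82):
  G = 288.1·(73.82 − 60)^(-0.07551) = 288.1·13.82^(-0.07551) = 288.1·0.82013 = 236.278.
At 10673 K (t = 106.73):
  G = 288.1·(106.73 − 60)^(-0.07551) = 288.1·46.73^(-0.07551) = 288.1·0.74805 = 215.512.
Gain = 215.512 / 236.278 = 0.9121 → 0.912.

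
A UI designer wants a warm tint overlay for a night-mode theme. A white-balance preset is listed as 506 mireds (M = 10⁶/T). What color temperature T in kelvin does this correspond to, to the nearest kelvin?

T = 10⁶ / 506 = 1976.28 K → 1976 K.

1976 K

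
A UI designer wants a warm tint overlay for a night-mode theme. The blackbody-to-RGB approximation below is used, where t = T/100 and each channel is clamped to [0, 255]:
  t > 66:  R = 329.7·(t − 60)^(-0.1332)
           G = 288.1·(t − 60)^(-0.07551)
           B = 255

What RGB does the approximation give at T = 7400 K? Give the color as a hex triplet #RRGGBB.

#E8ECFF

t = 7400/100 = 74; the t > 66 branch applies.
R = 329.7·(74 − 60)^(-0.1332) = 329.7·14^(-0.1332) = 329.7·0.70362 = 231.982.
G = 288.1·(74 − 60)^(-0.07551) = 288.1·14^(-0.07551) = 288.1·0.81932 = 236.047.
B = 255 by definition for t > 66.
Rounded: (232, 236, 255).
In hex: #E8ECFF.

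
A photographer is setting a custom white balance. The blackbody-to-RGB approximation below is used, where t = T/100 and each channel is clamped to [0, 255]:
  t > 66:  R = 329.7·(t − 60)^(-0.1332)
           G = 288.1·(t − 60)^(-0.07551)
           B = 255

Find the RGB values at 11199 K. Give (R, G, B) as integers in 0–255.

(195, 214, 255)

t = 11199/100 = 111.99; the t > 66 branch applies.
R = 329.7·(111.99 − 60)^(-0.1332) = 329.7·51.99^(-0.1332) = 329.7·0.59080 = 194.786.
G = 288.1·(111.99 − 60)^(-0.07551) = 288.1·51.99^(-0.07551) = 288.1·0.74205 = 213.783.
B = 255 by definition for t > 66.
Rounded: (195, 214, 255).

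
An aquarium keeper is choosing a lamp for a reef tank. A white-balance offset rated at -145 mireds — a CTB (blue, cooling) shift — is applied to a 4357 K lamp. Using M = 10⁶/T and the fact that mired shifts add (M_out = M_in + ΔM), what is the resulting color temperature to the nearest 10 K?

M_in = 10⁶/4357 = 229.52 mireds.
M_out = 229.52 + (-145) = 84.52 mireds.
T_out = 10⁶/84.52 = 11832.1 K → 11830 K.

11830 K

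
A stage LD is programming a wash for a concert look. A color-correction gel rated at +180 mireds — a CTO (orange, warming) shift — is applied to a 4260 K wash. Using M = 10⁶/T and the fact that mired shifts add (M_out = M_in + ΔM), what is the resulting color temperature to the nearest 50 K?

M_in = 10⁶/4260 = 234.74 mireds.
M_out = 234.74 + (+180) = 414.74 mireds.
T_out = 10⁶/414.74 = 2411.1 K → 2400 K.

2400 K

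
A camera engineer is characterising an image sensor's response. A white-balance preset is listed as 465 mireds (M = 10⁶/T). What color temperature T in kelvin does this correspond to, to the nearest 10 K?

2150 K

T = 10⁶ / 465 = 2150.54 K → 2150 K.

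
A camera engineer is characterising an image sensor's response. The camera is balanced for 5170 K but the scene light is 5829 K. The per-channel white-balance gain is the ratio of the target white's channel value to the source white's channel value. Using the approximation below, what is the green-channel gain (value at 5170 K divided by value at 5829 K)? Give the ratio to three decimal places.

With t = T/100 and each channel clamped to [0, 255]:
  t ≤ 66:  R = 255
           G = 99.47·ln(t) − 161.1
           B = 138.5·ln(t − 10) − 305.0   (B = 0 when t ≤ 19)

At 5829 K (t = 58.29):
  G = 99.47·ln 58.29 − 161.1 = 99.47·4.0654 − 161.1 = 243.288.
At 5170 K (t = 51.7):
  G = 99.47·ln 51.7 − 161.1 = 99.47·3.9455 − 161.1 = 231.355.
Gain = 231.355 / 243.288 = 0.9509 → 0.951.

0.951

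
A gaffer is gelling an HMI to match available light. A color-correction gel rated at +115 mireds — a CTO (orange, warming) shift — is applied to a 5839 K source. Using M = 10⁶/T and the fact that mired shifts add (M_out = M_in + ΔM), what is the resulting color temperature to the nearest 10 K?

M_in = 10⁶/5839 = 171.26 mireds.
M_out = 171.26 + (+115) = 286.26 mireds.
T_out = 10⁶/286.26 = 3493.3 K → 3490 K.

3490 K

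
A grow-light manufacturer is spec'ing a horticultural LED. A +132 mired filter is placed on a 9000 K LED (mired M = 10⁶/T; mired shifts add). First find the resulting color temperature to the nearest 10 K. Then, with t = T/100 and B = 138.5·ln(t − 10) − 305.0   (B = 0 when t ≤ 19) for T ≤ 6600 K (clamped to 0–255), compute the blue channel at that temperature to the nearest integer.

M_in = 10⁶/9000 = 111.11; M_out = 111.11 + (+132) = 243.11.
T_out = 10⁶/243.11 = 4113.3 K → 4110 K; t = 41.1.
B = 138.5·ln(41.1 − 10) − 305.0 = 138.5·ln 31.1 − 305.0 = 138.5·3.4372 − 305.0 = 171.053.
Rounded: 171.

171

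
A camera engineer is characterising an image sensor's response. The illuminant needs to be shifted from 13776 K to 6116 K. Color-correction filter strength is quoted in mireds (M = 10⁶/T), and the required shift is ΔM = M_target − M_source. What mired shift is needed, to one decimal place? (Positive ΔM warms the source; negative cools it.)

+90.9 mireds

M_source = 10⁶/13776 = 72.590; M_target = 10⁶/6116 = 163.506.
ΔM = 163.506 − 72.590 = 90.916 → +90.9 mireds, a warming shift.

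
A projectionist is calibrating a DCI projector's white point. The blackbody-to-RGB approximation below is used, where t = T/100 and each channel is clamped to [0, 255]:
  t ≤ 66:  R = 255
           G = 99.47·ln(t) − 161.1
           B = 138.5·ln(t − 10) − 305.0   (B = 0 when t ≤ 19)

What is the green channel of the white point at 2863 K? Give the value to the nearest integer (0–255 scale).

173

t = 2863/100 = 28.63; the t ≤ 66 branch applies.
G = 99.47·ln 28.63 − 161.1 = 99.47·3.3545 − 161.1 = 172.568.
Rounded: 173.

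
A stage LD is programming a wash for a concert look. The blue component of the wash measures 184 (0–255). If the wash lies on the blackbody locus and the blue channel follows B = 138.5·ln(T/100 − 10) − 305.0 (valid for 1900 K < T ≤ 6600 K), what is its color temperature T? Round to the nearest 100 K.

ln(t − 10) = (184 + 305.0) / 138.5 = 3.5307.
t − 10 = e^3.5307 = 34.147, so t = 44.147.
T = 100·t = 4415 K → 4400 K to the nearest 100 K.

4400 K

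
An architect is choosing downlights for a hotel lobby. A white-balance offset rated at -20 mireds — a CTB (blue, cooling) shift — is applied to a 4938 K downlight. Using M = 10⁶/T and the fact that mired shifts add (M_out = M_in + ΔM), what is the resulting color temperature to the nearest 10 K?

5480 K

M_in = 10⁶/4938 = 202.51 mireds.
M_out = 202.51 + (-20) = 182.51 mireds.
T_out = 10⁶/182.51 = 5479.1 K → 5480 K.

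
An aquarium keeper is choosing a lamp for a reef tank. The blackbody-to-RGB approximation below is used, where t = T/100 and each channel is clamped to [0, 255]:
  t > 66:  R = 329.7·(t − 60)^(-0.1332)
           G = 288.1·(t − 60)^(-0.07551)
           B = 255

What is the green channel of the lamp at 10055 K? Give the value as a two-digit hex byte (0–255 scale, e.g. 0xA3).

t = 10055/100 = 100.55; the t > 66 branch applies.
G = 288.1·(100.55 − 60)^(-0.07551) = 288.1·40.55^(-0.07551) = 288.1·0.75610 = 217.833.
Rounded: 218; in hex, 0xDA.

0xDA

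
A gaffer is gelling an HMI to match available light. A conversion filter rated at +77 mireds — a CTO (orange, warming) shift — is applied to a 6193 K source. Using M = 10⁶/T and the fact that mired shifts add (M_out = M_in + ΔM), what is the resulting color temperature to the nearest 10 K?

M_in = 10⁶/6193 = 161.47 mireds.
M_out = 161.47 + (+77) = 238.47 mireds.
T_out = 10⁶/238.47 = 4193.4 K → 4190 K.

4190 K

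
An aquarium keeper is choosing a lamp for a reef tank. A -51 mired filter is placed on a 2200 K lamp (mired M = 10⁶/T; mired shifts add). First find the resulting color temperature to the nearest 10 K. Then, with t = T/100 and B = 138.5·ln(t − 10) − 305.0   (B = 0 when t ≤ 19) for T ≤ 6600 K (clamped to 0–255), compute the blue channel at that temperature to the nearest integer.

68

M_in = 10⁶/2200 = 454.55; M_out = 454.55 + (-51) = 403.55.
T_out = 10⁶/403.55 = 2478.0 K → 2480 K; t = 24.8.
B = 138.5·ln(24.8 − 10) − 305.0 = 138.5·ln 14.8 − 305.0 = 138.5·2.6946 − 305.0 = 68.206.
Rounded: 68.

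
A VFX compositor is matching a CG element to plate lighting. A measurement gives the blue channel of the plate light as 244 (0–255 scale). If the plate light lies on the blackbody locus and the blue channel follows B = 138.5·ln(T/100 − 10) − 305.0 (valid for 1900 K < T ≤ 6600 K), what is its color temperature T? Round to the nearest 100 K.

6300 K

ln(t − 10) = (244 + 305.0) / 138.5 = 3.9639.
t − 10 = e^3.9639 = 52.662, so t = 62.662.
T = 100·t = 6266 K → 6300 K to the nearest 100 K.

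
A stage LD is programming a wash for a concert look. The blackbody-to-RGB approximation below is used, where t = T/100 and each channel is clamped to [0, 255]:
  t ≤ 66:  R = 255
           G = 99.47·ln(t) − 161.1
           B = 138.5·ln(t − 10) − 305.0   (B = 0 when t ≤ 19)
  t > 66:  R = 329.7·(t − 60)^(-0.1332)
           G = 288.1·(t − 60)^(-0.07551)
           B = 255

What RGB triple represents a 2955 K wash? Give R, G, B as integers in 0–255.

R=255, G=176, B=107

t = 2955/100 = 29.55; the t ≤ 66 branch applies.
R = 255 by definition for t ≤ 66.
G = 99.47·ln 29.55 − 161.1 = 99.47·3.3861 − 161.1 = 175.714.
B = 138.5·ln(29.55 − 10) − 305.0 = 138.5·ln 19.55 − 305.0 = 138.5·2.9730 − 305.0 = 106.757.
Rounded: (255, 176, 107).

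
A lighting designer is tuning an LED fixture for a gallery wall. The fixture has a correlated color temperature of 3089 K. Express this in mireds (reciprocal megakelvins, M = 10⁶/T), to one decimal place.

M = 10⁶ / 3089 = 323.729 → 323.7 mireds.

323.7 mireds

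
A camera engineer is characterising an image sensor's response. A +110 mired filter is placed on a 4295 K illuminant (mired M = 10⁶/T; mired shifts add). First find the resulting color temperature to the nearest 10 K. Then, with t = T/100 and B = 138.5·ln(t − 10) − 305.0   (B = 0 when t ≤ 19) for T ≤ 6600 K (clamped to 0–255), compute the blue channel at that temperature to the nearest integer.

104

M_in = 10⁶/4295 = 232.83; M_out = 232.83 + (+110) = 342.83.
T_out = 10⁶/342.83 = 2916.9 K → 2920 K; t = 29.2.
B = 138.5·ln(29.2 − 10) − 305.0 = 138.5·ln 19.2 − 305.0 = 138.5·2.9549 − 305.0 = 104.255.
Rounded: 104.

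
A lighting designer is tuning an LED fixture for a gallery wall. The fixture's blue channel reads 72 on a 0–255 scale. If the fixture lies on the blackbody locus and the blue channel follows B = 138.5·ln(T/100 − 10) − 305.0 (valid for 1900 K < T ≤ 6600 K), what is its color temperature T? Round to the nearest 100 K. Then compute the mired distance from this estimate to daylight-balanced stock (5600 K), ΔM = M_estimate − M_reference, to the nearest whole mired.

ln(t − 10) = (72 + 305.0) / 138.5 = 2.7220.
t − 10 = e^2.7220 = 15.211, so t = 25.211.
T = 100·t = 2521 K → 2500 K to the nearest 100 K.
M_estimate = 10⁶/2500 = 400.00; M_reference = 10⁶/5600 = 178.57.
ΔM = 400.00 − 178.57 = 221.43 → +221 mireds.

+221 mireds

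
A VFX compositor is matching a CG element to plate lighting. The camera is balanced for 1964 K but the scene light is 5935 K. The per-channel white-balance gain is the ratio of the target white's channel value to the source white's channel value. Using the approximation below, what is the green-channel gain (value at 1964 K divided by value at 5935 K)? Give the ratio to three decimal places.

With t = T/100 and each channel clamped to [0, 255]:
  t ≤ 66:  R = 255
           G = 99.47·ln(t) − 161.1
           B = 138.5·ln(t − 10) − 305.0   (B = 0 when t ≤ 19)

At 5935 K (t = 59.35):
  G = 99.47·ln 59.35 − 161.1 = 99.47·4.0835 − 161.1 = 245.081.
At 1964 K (t = 19.64):
  G = 99.47·ln 19.64 − 161.1 = 99.47·2.9776 − 161.1 = 135.079.
Gain = 135.079 / 245.081 = 0.5512 → 0.551.

0.551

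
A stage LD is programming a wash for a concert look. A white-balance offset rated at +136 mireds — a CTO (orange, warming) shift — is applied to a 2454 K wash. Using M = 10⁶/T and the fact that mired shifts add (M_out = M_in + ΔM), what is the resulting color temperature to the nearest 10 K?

M_in = 10⁶/2454 = 407.50 mireds.
M_out = 407.50 + (+136) = 543.50 mireds.
T_out = 10⁶/543.50 = 1839.9 K → 1840 K.

1840 K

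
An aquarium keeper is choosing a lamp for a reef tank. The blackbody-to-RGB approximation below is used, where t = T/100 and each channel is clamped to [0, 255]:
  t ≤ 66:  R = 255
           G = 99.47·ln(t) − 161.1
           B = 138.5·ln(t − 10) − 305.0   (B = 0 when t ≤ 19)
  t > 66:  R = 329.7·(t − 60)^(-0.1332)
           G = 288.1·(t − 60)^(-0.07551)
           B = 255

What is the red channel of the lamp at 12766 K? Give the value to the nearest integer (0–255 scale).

t = 12766/100 = 127.66; the t > 66 branch applies.
R = 329.7·(127.66 − 60)^(-0.1332) = 329.7·67.66^(-0.1332) = 329.7·0.57043 = 188.070.
Rounded: 188.

188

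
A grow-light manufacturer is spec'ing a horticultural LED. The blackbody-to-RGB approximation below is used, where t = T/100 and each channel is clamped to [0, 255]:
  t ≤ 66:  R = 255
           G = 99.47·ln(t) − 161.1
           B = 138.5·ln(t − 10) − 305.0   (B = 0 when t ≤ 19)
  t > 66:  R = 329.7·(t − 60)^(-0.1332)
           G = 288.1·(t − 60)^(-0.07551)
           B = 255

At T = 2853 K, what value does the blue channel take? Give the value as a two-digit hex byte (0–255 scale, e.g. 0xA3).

0x63

t = 2853/100 = 28.53; the t ≤ 66 branch applies.
B = 138.5·ln(28.53 − 10) − 305.0 = 138.5·ln 18.53 − 305.0 = 138.5·2.9194 − 305.0 = 99.336.
Rounded: 99; in hex, 0x63.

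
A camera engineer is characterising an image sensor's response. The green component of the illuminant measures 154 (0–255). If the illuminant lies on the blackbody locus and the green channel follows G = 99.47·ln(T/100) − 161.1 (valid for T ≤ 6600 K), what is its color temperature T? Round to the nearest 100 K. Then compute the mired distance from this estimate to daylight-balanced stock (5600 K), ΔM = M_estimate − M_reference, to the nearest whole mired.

+238 mireds

ln t = (154 + 161.1) / 99.47 = 3.1678.
t = e^3.1678 = 23.755.
T = 100·t = 2375 K → 2400 K to the nearest 100 K.
M_estimate = 10⁶/2400 = 416.67; M_reference = 10⁶/5600 = 178.57.
ΔM = 416.67 − 178.57 = 238.10 → +238 mireds.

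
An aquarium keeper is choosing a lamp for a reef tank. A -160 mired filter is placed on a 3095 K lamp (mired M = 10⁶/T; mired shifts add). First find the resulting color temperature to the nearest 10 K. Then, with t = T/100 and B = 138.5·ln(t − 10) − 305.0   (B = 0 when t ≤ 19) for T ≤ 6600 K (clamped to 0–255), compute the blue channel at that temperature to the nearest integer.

M_in = 10⁶/3095 = 323.10; M_out = 323.10 + (-160) = 163.10.
T_out = 10⁶/163.10 = 6131.1 K → 6130 K; t = 61.3.
B = 138.5·ln(61.3 − 10) − 305.0 = 138.5·ln 51.3 − 305.0 = 138.5·3.9377 − 305.0 = 240.370.
Rounded: 240.

240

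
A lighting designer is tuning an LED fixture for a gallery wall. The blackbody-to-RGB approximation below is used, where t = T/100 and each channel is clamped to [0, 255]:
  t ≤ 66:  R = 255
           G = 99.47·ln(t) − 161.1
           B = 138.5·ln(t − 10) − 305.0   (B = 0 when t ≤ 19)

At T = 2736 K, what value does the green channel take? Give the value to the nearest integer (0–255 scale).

168

t = 2736/100 = 27.36; the t ≤ 66 branch applies.
G = 99.47·ln 27.36 − 161.1 = 99.47·3.3091 − 161.1 = 168.054.
Rounded: 168.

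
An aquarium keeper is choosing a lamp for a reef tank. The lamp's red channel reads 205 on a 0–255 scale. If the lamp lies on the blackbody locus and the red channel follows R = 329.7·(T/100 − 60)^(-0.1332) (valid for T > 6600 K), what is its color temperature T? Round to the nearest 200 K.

(t − 60)^(-0.1332) = 205/329.7 = 0.62178.
t − 60 = 0.62178^(1/-0.1332) = 0.62178^(-7.508) = 35.423, so t = 95.423.
T = 100·t = 9542 K → 9600 K to the nearest 200 K.

9600 K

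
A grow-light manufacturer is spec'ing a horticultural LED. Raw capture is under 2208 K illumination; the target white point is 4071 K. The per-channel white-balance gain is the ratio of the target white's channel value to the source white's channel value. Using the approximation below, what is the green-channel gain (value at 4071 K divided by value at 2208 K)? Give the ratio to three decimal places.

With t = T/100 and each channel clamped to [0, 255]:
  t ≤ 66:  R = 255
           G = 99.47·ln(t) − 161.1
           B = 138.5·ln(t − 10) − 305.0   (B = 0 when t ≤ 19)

At 2208 K (t = 22.08):
  G = 99.47·ln 22.08 − 161.1 = 99.47·3.0947 − 161.1 = 146.727.
At 4071 K (t = 40.71):
  G = 99.47·ln 40.71 − 161.1 = 99.47·3.7065 − 161.1 = 207.583.
Gain = 207.583 / 146.727 = 1.4148 → 1.415.

1.415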